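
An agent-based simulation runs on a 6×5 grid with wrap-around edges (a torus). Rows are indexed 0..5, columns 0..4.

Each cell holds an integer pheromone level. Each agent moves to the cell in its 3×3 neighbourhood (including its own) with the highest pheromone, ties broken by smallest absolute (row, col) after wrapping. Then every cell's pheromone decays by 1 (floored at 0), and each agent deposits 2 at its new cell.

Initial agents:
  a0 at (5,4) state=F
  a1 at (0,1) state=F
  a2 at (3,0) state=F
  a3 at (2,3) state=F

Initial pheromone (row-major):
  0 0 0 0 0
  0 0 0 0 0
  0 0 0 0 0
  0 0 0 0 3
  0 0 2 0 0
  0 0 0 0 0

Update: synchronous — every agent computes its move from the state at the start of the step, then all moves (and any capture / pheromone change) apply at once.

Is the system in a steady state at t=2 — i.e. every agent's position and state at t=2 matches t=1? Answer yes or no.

t=1: a0@(0,0) a1@(0,0) a2@(3,4) a3@(3,4) | pheromone: 4 0 0 0 0 / 0 0 0 0 0 / 0 0 0 0 0 / 0 0 0 0 6 / 0 0 1 0 0 / 0 0 0 0 0
t=2: a0@(0,0) a1@(0,0) a2@(3,4) a3@(3,4) | pheromone: 7 0 0 0 0 / 0 0 0 0 0 / 0 0 0 0 0 / 0 0 0 0 9 / 0 0 0 0 0 / 0 0 0 0 0

yes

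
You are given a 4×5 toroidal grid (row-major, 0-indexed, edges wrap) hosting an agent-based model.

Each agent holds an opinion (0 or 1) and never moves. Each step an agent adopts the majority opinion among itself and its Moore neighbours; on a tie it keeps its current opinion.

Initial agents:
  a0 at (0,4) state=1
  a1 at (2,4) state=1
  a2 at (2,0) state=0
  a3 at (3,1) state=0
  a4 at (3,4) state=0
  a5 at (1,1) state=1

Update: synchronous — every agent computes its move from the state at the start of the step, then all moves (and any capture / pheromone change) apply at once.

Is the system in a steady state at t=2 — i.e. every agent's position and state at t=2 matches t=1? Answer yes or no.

t=1: a0@(0,4):1 a1@(2,4):0 a2@(2,0):0 a3@(3,1):0 a4@(3,4):0 a5@(1,1):1
t=2: (unchanged — steady state)

yes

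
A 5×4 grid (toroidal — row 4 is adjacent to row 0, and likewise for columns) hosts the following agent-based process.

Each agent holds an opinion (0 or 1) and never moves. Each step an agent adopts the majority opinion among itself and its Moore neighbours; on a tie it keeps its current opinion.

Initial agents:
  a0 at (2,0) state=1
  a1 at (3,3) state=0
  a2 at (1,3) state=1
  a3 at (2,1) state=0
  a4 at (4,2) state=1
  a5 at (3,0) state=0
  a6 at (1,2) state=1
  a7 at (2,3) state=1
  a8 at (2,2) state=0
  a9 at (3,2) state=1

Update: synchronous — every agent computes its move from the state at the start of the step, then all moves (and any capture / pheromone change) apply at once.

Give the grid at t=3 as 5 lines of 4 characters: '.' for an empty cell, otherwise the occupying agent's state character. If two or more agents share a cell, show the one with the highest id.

t=1: a0@(2,0):1 a1@(3,3):1 a2@(1,3):1 a3@(2,1):0 a4@(4,2):1 a5@(3,0):0 a6@(1,2):1 a7@(2,3):1 a8@(2,2):1 a9@(3,2):1
t=2: a0@(2,0):1 a1@(3,3):1 a2@(1,3):1 a3@(2,1):1 a4@(4,2):1 a5@(3,0):1 a6@(1,2):1 a7@(2,3):1 a8@(2,2):1 a9@(3,2):1
t=3: (unchanged — steady state)

....
..11
1111
1.11
..1.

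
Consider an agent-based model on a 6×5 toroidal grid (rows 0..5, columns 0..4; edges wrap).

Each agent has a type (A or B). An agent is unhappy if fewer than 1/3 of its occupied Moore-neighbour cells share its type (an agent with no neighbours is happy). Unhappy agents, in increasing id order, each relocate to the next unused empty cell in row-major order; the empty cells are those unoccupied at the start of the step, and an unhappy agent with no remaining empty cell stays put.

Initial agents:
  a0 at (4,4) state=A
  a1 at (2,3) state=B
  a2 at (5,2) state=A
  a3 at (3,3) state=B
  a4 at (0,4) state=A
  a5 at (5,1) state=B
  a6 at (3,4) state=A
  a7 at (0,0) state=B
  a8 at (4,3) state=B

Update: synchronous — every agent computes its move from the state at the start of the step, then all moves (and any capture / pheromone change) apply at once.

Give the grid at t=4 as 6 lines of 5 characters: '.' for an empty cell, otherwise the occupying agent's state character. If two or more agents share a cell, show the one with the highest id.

t=1: a0@(4,4):A a1@(2,3):B a2@(0,1):A a3@(3,3):B a4@(0,2):A a5@(5,1):B a6@(0,3):A a7@(0,0):B a8@(1,0):B
t=2: a0@(0,4):A a1@(2,3):B a2@(1,1):A a3@(3,3):B a4@(0,2):A a5@(5,1):B a6@(0,3):A a7@(0,0):B a8@(1,0):B
t=3: (unchanged — steady state)

B.AAA
BA...
...B.
...B.
.....
.B...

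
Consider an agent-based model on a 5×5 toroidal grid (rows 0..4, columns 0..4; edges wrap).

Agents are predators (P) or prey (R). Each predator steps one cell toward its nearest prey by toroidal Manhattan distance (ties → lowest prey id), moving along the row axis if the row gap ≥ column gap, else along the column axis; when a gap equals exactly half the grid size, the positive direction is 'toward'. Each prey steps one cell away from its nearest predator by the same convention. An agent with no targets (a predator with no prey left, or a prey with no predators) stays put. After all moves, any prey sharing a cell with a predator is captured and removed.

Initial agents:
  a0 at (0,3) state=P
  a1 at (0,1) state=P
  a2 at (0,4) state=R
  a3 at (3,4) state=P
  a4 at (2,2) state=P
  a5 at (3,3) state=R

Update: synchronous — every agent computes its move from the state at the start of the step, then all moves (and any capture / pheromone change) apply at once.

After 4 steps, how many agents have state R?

t=1: a0@(0,4):P a1@(0,0):P a3@(3,3):P a4@(3,2):P
t=2: (unchanged — steady state)

0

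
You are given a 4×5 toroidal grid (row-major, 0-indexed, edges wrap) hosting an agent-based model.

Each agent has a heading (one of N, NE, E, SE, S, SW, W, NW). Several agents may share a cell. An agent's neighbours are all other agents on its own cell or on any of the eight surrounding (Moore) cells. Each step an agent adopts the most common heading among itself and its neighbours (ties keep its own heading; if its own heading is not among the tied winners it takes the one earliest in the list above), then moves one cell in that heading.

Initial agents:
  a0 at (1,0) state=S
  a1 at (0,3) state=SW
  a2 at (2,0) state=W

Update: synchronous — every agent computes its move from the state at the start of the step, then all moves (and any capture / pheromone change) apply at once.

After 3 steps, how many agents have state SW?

t=1: a0@(2,0):S a1@(1,2):SW a2@(2,4):W
t=2: a0@(3,0):S a1@(2,1):SW a2@(2,3):W
t=3: a0@(0,0):S a1@(3,0):SW a2@(2,2):W

1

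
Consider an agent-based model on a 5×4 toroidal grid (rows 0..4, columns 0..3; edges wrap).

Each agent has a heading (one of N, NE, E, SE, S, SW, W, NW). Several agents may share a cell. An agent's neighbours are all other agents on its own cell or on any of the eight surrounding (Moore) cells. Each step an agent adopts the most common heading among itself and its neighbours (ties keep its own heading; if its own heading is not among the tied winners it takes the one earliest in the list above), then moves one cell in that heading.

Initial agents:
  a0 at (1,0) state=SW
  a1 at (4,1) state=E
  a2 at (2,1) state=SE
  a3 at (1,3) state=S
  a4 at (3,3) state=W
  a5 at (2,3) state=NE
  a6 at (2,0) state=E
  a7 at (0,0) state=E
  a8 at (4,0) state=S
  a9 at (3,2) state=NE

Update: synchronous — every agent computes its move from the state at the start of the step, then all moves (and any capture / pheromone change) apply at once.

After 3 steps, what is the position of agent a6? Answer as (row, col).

(2, 3)

t=1: a0@(1,1):E a1@(4,2):E a2@(3,2):SE a3@(1,0):E a4@(2,0):NE a5@(1,0):NE a6@(2,1):E a7@(0,1):E a8@(4,1):E a9@(2,3):NE
t=2: a0@(1,2):E a1@(4,3):E a2@(3,3):E a3@(1,1):E a4@(1,1):NE a5@(1,1):E a6@(2,2):E a7@(0,2):E a8@(4,2):E a9@(1,0):NE
t=3: a0@(1,3):E a1@(4,0):E a2@(3,0):E a3@(1,2):E a4@(1,2):E a5@(1,2):E a6@(2,3):E a7@(0,3):E a8@(4,3):E a9@(0,1):NE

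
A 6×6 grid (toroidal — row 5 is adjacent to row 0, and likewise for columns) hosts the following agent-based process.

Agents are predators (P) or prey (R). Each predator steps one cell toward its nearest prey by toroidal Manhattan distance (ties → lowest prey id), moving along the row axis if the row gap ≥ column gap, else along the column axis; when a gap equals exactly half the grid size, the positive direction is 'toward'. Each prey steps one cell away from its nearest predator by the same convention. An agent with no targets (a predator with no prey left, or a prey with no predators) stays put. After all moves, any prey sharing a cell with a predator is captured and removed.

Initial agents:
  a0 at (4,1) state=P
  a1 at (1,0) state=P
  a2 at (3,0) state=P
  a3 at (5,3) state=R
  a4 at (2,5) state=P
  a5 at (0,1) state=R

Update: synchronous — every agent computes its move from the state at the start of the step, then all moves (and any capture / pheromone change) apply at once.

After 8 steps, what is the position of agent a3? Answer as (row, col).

t=1: a0@(5,1):P a1@(0,0):P a2@(4,0):P a3@(5,4):R a4@(1,5):P a5@(1,1):R
t=2: a0@(0,1):P a1@(1,0):P a2@(4,5):P a3@(5,3):R a4@(1,0):P a5@(2,1):R
t=3: a0@(1,1):P a1@(2,0):P a2@(4,4):P a3@(5,4):R a4@(2,0):P a5@(3,1):R
t=4: a0@(2,1):P a1@(3,0):P a2@(5,4):P a3@(0,4):R a4@(3,0):P a5@(4,1):R
t=5: a0@(3,1):P a1@(4,0):P a2@(0,4):P a3@(1,4):R a4@(4,0):P a5@(5,1):R
t=6: a0@(4,1):P a1@(5,0):P a2@(1,4):P a3@(2,4):R a4@(5,0):P a5@(0,1):R
t=7: a0@(5,1):P a1@(0,0):P a2@(2,4):P a3@(3,4):R a4@(0,0):P a5@(1,1):R
t=8: a0@(0,1):P a1@(1,0):P a2@(3,4):P a3@(4,4):R a4@(1,0):P a5@(2,1):R

(4, 4)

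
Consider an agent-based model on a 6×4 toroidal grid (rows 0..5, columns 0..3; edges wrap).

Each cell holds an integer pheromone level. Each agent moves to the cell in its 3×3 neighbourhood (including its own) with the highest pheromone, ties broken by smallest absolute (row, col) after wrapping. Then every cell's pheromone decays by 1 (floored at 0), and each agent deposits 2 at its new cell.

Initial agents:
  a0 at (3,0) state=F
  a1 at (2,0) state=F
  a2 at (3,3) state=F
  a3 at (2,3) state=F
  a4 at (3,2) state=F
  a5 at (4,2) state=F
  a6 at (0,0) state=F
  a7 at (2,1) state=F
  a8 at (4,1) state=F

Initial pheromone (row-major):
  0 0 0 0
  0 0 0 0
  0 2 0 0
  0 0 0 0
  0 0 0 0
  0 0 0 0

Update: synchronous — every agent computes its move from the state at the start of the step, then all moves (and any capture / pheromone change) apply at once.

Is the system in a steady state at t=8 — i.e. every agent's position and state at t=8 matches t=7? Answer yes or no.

yes

t=1: a0@(2,1) a1@(2,1) a2@(2,0) a3@(1,0) a4@(2,1) a5@(3,1) a6@(0,0) a7@(2,1) a8@(3,0) | pheromone: 2 0 0 0 / 2 0 0 0 / 2 9 0 0 / 2 2 0 0 / 0 0 0 0 / 0 0 0 0
t=2: a0@(2,1) a1@(2,1) a2@(2,1) a3@(2,1) a4@(2,1) a5@(2,1) a6@(0,0) a7@(2,1) a8@(2,1) | pheromone: 3 0 0 0 / 1 0 0 0 / 1 24 0 0 / 1 1 0 0 / 0 0 0 0 / 0 0 0 0
t=3: a0@(2,1) a1@(2,1) a2@(2,1) a3@(2,1) a4@(2,1) a5@(2,1) a6@(0,0) a7@(2,1) a8@(2,1) | pheromone: 4 0 0 0 / 0 0 0 0 / 0 39 0 0 / 0 0 0 0 / 0 0 0 0 / 0 0 0 0
t=4: a0@(2,1) a1@(2,1) a2@(2,1) a3@(2,1) a4@(2,1) a5@(2,1) a6@(0,0) a7@(2,1) a8@(2,1) | pheromone: 5 0 0 0 / 0 0 0 0 / 0 54 0 0 / 0 0 0 0 / 0 0 0 0 / 0 0 0 0
t=5: a0@(2,1) a1@(2,1) a2@(2,1) a3@(2,1) a4@(2,1) a5@(2,1) a6@(0,0) a7@(2,1) a8@(2,1) | pheromone: 6 0 0 0 / 0 0 0 0 / 0 69 0 0 / 0 0 0 0 / 0 0 0 0 / 0 0 0 0
t=6: a0@(2,1) a1@(2,1) a2@(2,1) a3@(2,1) a4@(2,1) a5@(2,1) a6@(0,0) a7@(2,1) a8@(2,1) | pheromone: 7 0 0 0 / 0 0 0 0 / 0 84 0 0 / 0 0 0 0 / 0 0 0 0 / 0 0 0 0
t=7: a0@(2,1) a1@(2,1) a2@(2,1) a3@(2,1) a4@(2,1) a5@(2,1) a6@(0,0) a7@(2,1) a8@(2,1) | pheromone: 8 0 0 0 / 0 0 0 0 / 0 99 0 0 / 0 0 0 0 / 0 0 0 0 / 0 0 0 0
t=8: a0@(2,1) a1@(2,1) a2@(2,1) a3@(2,1) a4@(2,1) a5@(2,1) a6@(0,0) a7@(2,1) a8@(2,1) | pheromone: 9 0 0 0 / 0 0 0 0 / 0 114 0 0 / 0 0 0 0 / 0 0 0 0 / 0 0 0 0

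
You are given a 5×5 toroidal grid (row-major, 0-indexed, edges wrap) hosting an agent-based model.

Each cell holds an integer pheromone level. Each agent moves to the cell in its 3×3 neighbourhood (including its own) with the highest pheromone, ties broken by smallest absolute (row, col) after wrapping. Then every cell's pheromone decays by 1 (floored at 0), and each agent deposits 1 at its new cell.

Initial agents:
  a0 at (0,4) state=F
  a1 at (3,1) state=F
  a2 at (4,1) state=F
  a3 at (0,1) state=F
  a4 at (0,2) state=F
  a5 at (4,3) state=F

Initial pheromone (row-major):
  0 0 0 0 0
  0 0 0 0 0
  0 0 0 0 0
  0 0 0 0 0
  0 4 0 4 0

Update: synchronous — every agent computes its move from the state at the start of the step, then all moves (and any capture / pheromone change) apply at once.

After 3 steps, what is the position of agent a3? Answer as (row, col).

(4, 1)

t=1: a0@(4,3) a1@(4,1) a2@(4,1) a3@(4,1) a4@(4,1) a5@(4,3) | pheromone: 0 0 0 0 0 / 0 0 0 0 0 / 0 0 0 0 0 / 0 0 0 0 0 / 0 7 0 5 0
t=2: a0@(4,3) a1@(4,1) a2@(4,1) a3@(4,1) a4@(4,1) a5@(4,3) | pheromone: 0 0 0 0 0 / 0 0 0 0 0 / 0 0 0 0 0 / 0 0 0 0 0 / 0 10 0 6 0
t=3: a0@(4,3) a1@(4,1) a2@(4,1) a3@(4,1) a4@(4,1) a5@(4,3) | pheromone: 0 0 0 0 0 / 0 0 0 0 0 / 0 0 0 0 0 / 0 0 0 0 0 / 0 13 0 7 0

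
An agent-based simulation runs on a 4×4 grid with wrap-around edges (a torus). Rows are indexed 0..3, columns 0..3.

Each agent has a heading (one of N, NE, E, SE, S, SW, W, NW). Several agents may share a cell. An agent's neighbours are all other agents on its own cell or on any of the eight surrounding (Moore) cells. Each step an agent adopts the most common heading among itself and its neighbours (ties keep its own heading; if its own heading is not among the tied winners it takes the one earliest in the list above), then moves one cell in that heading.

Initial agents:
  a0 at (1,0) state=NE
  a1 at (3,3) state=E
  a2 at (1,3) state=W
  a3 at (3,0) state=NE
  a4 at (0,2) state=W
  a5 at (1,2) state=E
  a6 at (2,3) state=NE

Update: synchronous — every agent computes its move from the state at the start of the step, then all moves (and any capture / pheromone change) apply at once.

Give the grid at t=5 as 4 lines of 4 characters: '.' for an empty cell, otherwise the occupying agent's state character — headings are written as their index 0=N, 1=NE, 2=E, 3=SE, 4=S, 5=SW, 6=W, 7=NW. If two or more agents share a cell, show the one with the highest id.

t=1: a0@(0,1):NE a1@(2,0):NE a2@(1,2):W a3@(2,1):NE a4@(0,1):W a5@(1,1):W a6@(1,0):NE
t=2: a0@(0,0):W a1@(1,1):NE a2@(1,1):W a3@(1,2):NE a4@(0,0):W a5@(0,2):NE a6@(0,1):NE
t=3: a0@(0,3):W a1@(0,2):NE a2@(0,2):NE a3@(0,3):NE a4@(0,3):W a5@(3,3):NE a6@(3,2):NE
t=4: a0@(3,0):NE a1@(3,3):NE a2@(3,3):NE a3@(3,0):NE a4@(3,0):NE a5@(2,0):NE a6@(2,3):NE
t=5: a0@(2,1):NE a1@(2,0):NE a2@(2,0):NE a3@(2,1):NE a4@(2,1):NE a5@(1,1):NE a6@(1,0):NE

....
11..
11..
....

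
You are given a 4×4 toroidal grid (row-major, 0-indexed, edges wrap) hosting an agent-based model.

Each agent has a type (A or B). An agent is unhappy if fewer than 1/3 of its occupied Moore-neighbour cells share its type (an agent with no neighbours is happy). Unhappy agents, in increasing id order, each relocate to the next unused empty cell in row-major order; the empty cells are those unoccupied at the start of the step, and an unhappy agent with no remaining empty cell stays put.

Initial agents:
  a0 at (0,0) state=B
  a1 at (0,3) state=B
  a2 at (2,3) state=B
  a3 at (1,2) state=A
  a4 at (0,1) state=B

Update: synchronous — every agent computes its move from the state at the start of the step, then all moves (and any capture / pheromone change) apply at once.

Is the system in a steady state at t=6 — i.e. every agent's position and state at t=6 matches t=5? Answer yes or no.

t=1: a0@(0,0):B a1@(0,3):B a2@(0,2):B a3@(1,0):A a4@(0,1):B
t=2: a0@(0,0):B a1@(0,3):B a2@(0,2):B a3@(1,1):A a4@(0,1):B
t=3: a0@(0,0):B a1@(0,3):B a2@(0,2):B a3@(1,0):A a4@(0,1):B
t=4: a0@(0,0):B a1@(0,3):B a2@(0,2):B a3@(1,1):A a4@(0,1):B
t=5: a0@(0,0):B a1@(0,3):B a2@(0,2):B a3@(1,0):A a4@(0,1):B
t=6: a0@(0,0):B a1@(0,3):B a2@(0,2):B a3@(1,1):A a4@(0,1):B

no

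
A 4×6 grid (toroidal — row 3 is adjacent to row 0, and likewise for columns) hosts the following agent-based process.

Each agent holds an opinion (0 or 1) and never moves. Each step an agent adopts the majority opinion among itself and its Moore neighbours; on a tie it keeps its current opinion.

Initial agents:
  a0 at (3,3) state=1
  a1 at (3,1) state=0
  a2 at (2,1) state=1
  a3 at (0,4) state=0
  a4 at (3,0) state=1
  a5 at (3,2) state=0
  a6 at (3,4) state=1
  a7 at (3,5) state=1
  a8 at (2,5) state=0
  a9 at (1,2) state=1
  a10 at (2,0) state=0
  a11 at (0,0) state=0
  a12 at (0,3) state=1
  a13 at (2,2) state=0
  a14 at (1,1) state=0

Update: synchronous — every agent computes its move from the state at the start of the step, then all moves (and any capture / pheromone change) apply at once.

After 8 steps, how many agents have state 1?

t=1: a0@(3,3):1 a1@(3,1):0 a2@(2,1):0 a3@(0,4):1 a4@(3,0):0 a5@(3,2):0 a6@(3,4):1 a7@(3,5):0 a8@(2,5):1 a9@(1,2):1 a10@(2,0):0 a11@(0,0):0 a12@(0,3):1 a13@(2,2):0 a14@(1,1):0
t=2: a0@(3,3):1 a1@(3,1):0 a2@(2,1):0 a3@(0,4):1 a4@(3,0):0 a5@(3,2):0 a6@(3,4):1 a7@(3,5):0 a8@(2,5):0 a9@(1,2):0 a10@(2,0):0 a11@(0,0):0 a12@(0,3):1 a13@(2,2):0 a14@(1,1):0
t=3: (unchanged — steady state)

4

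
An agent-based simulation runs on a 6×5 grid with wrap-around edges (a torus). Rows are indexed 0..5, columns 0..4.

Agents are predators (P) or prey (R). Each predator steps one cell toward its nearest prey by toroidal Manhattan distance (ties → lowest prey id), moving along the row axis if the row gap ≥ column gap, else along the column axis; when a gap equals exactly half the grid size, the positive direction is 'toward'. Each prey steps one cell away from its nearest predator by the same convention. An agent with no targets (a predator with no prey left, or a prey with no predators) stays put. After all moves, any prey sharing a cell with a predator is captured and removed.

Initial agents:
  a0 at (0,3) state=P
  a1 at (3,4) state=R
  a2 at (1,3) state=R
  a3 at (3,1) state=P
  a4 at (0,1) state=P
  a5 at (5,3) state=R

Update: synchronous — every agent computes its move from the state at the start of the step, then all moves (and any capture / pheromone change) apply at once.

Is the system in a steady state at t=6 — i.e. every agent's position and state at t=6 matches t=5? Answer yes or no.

t=1: a0@(1,3):P a1@(3,3):R a2@(2,3):R a3@(3,0):P a4@(0,2):P a5@(4,3):R
t=2: a0@(2,3):P a1@(4,3):R a2@(3,3):R a3@(3,4):P a4@(1,2):P a5@(3,3):R
t=3: a0@(3,3):P a1@(5,3):R a2@(4,3):R a3@(3,3):P a4@(2,2):P a5@(4,3):R
t=4: a0@(4,3):P a1@(0,3):R a2@(5,3):R a3@(4,3):P a4@(3,2):P a5@(5,3):R
t=5: a0@(5,3):P a1@(1,3):R a2@(0,3):R a3@(5,3):P a4@(4,2):P a5@(0,3):R
t=6: a0@(0,3):P a1@(2,3):R a2@(1,3):R a3@(0,3):P a4@(5,2):P a5@(1,3):R

no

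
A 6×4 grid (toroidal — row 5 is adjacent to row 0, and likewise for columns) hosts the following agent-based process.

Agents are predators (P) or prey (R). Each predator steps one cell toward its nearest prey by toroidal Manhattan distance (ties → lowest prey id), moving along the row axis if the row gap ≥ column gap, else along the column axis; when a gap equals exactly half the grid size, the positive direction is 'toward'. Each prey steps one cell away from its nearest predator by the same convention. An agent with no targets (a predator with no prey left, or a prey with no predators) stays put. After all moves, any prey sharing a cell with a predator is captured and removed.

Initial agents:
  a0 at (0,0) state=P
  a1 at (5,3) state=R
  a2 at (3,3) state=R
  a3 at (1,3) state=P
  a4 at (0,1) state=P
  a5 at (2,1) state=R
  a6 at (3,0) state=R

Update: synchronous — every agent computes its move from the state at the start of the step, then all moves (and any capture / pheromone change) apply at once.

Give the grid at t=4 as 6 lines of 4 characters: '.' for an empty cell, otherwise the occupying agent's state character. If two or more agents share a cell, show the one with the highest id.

t=1: a0@(5,0):P a1@(4,3):R a2@(4,3):R a3@(0,3):P a4@(1,1):P a5@(3,1):R a6@(2,0):R
t=2: a0@(4,0):P a1@(3,3):R a2@(3,3):R a3@(5,3):P a4@(2,1):P a5@(4,1):R a6@(3,0):R
t=3: a0@(4,1):P a1@(2,3):R a2@(2,3):R a3@(4,3):P a4@(3,1):P a5@(4,2):R a6@(2,0):R
t=4: a0@(4,2):P a1@(1,3):R a2@(1,3):R a3@(4,2):P a4@(4,1):P a5@(4,3):R a6@(1,0):R

....
R..R
....
....
.PPR
....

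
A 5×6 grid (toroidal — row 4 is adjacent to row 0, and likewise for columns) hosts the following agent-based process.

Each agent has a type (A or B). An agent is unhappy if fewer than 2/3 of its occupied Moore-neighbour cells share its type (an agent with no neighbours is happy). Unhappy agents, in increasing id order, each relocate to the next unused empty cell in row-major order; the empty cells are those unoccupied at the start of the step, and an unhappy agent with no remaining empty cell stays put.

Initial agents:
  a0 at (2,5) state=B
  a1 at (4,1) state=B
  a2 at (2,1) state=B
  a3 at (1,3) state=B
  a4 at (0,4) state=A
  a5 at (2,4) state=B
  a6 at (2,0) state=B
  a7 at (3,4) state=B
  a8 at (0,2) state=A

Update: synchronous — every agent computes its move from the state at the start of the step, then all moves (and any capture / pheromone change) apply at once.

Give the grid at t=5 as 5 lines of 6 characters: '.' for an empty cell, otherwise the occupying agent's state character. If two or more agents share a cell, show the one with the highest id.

t=1: a0@(2,5):B a1@(0,0):B a2@(2,1):B a3@(0,1):B a4@(0,3):A a5@(2,4):B a6@(2,0):B a7@(3,4):B a8@(0,5):A
t=2: a0@(2,5):B a1@(0,2):B a2@(2,1):B a3@(0,1):B a4@(0,3):A a5@(2,4):B a6@(2,0):B a7@(3,4):B a8@(0,4):A
t=3: a0@(2,5):B a1@(0,0):B a2@(2,1):B a3@(0,1):B a4@(0,5):A a5@(2,4):B a6@(2,0):B a7@(3,4):B a8@(0,4):A
t=4: a0@(2,5):B a1@(0,2):B a2@(2,1):B a3@(0,1):B a4@(0,3):A a5@(2,4):B a6@(2,0):B a7@(3,4):B a8@(0,4):A
t=5: a0@(2,5):B a1@(0,0):B a2@(2,1):B a3@(0,1):B a4@(0,5):A a5@(2,4):B a6@(2,0):B a7@(3,4):B a8@(0,4):A

BB..AA
......
BB..BB
....B.
......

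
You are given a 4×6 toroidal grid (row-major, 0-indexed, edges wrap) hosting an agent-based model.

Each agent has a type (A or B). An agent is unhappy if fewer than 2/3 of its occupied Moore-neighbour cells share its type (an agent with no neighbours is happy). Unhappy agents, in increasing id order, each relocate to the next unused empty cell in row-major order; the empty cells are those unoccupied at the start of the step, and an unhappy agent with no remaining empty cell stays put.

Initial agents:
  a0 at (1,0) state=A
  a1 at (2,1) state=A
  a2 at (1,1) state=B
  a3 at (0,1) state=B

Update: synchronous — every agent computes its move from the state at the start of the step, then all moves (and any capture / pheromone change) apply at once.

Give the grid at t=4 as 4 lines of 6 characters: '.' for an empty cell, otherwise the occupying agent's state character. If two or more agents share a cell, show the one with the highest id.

AA..BB
......
......
......

t=1: a0@(0,0):A a1@(0,2):A a2@(0,3):B a3@(0,4):B
t=2: a0@(0,0):A a1@(0,1):A a2@(0,5):B a3@(0,4):B
t=3: a0@(0,2):A a1@(0,1):A a2@(0,3):B a3@(0,4):B
t=4: a0@(0,0):A a1@(0,1):A a2@(0,5):B a3@(0,4):B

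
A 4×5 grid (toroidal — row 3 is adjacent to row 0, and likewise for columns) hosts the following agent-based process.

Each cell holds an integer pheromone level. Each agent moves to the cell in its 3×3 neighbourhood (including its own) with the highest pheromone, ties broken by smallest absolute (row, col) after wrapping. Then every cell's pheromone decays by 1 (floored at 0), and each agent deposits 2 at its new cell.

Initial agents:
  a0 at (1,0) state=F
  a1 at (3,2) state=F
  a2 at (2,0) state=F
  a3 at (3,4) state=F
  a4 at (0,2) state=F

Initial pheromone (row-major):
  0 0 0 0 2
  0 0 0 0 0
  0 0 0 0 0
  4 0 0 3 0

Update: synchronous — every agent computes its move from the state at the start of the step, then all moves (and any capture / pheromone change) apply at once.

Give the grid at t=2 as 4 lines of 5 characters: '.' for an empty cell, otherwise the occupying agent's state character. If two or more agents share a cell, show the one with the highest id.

t=1: a0@(0,4) a1@(3,3) a2@(3,0) a3@(3,0) a4@(3,3) | pheromone: 0 0 0 0 3 / 0 0 0 0 0 / 0 0 0 0 0 / 7 0 0 6 0
t=2: a0@(3,0) a1@(3,3) a2@(3,0) a3@(3,0) a4@(3,3) | pheromone: 0 0 0 0 2 / 0 0 0 0 0 / 0 0 0 0 0 / 12 0 0 9 0

.....
.....
.....
F..F.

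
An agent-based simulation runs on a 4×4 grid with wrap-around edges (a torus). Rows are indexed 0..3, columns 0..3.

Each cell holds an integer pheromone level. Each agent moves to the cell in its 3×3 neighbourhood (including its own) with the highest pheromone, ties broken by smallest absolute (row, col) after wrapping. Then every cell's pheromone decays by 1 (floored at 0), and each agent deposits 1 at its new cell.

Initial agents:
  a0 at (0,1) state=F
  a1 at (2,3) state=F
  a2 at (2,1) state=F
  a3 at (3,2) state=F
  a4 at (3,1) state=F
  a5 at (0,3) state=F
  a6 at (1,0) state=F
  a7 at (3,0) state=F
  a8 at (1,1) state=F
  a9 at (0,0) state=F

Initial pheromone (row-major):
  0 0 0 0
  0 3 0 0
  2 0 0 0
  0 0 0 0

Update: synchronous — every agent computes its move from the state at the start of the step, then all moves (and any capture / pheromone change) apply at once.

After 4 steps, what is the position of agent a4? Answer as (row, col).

(1, 1)

t=1: a0@(1,1) a1@(2,0) a2@(1,1) a3@(0,1) a4@(2,0) a5@(0,0) a6@(1,1) a7@(2,0) a8@(1,1) a9@(1,1) | pheromone: 1 1 0 0 / 0 7 0 0 / 4 0 0 0 / 0 0 0 0
t=2: a0@(1,1) a1@(1,1) a2@(1,1) a3@(1,1) a4@(1,1) a5@(1,1) a6@(1,1) a7@(1,1) a8@(1,1) a9@(1,1) | pheromone: 0 0 0 0 / 0 16 0 0 / 3 0 0 0 / 0 0 0 0
t=3: a0@(1,1) a1@(1,1) a2@(1,1) a3@(1,1) a4@(1,1) a5@(1,1) a6@(1,1) a7@(1,1) a8@(1,1) a9@(1,1) | pheromone: 0 0 0 0 / 0 25 0 0 / 2 0 0 0 / 0 0 0 0
t=4: a0@(1,1) a1@(1,1) a2@(1,1) a3@(1,1) a4@(1,1) a5@(1,1) a6@(1,1) a7@(1,1) a8@(1,1) a9@(1,1) | pheromone: 0 0 0 0 / 0 34 0 0 / 1 0 0 0 / 0 0 0 0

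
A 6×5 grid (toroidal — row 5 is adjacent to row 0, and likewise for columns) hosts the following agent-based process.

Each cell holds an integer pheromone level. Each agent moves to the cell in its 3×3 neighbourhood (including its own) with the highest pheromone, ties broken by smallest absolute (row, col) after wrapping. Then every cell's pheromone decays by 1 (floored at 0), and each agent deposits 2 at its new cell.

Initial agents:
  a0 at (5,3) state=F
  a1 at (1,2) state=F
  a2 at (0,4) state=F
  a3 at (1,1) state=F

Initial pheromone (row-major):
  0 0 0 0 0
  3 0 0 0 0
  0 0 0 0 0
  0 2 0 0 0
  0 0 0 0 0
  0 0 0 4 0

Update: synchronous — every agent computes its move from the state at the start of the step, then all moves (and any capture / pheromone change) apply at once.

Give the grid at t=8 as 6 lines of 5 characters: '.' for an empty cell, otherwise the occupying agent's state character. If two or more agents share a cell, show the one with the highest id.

.....
F....
.....
.....
.....
...F.

t=1: a0@(5,3) a1@(0,1) a2@(5,3) a3@(1,0) | pheromone: 0 2 0 0 0 / 4 0 0 0 0 / 0 0 0 0 0 / 0 1 0 0 0 / 0 0 0 0 0 / 0 0 0 7 0
t=2: a0@(5,3) a1@(1,0) a2@(5,3) a3@(1,0) | pheromone: 0 1 0 0 0 / 7 0 0 0 0 / 0 0 0 0 0 / 0 0 0 0 0 / 0 0 0 0 0 / 0 0 0 10 0
t=3: a0@(5,3) a1@(1,0) a2@(5,3) a3@(1,0) | pheromone: 0 0 0 0 0 / 10 0 0 0 0 / 0 0 0 0 0 / 0 0 0 0 0 / 0 0 0 0 0 / 0 0 0 13 0
t=4: a0@(5,3) a1@(1,0) a2@(5,3) a3@(1,0) | pheromone: 0 0 0 0 0 / 13 0 0 0 0 / 0 0 0 0 0 / 0 0 0 0 0 / 0 0 0 0 0 / 0 0 0 16 0
t=5: a0@(5,3) a1@(1,0) a2@(5,3) a3@(1,0) | pheromone: 0 0 0 0 0 / 16 0 0 0 0 / 0 0 0 0 0 / 0 0 0 0 0 / 0 0 0 0 0 / 0 0 0 19 0
t=6: a0@(5,3) a1@(1,0) a2@(5,3) a3@(1,0) | pheromone: 0 0 0 0 0 / 19 0 0 0 0 / 0 0 0 0 0 / 0 0 0 0 0 / 0 0 0 0 0 / 0 0 0 22 0
t=7: a0@(5,3) a1@(1,0) a2@(5,3) a3@(1,0) | pheromone: 0 0 0 0 0 / 22 0 0 0 0 / 0 0 0 0 0 / 0 0 0 0 0 / 0 0 0 0 0 / 0 0 0 25 0
t=8: a0@(5,3) a1@(1,0) a2@(5,3) a3@(1,0) | pheromone: 0 0 0 0 0 / 25 0 0 0 0 / 0 0 0 0 0 / 0 0 0 0 0 / 0 0 0 0 0 / 0 0 0 28 0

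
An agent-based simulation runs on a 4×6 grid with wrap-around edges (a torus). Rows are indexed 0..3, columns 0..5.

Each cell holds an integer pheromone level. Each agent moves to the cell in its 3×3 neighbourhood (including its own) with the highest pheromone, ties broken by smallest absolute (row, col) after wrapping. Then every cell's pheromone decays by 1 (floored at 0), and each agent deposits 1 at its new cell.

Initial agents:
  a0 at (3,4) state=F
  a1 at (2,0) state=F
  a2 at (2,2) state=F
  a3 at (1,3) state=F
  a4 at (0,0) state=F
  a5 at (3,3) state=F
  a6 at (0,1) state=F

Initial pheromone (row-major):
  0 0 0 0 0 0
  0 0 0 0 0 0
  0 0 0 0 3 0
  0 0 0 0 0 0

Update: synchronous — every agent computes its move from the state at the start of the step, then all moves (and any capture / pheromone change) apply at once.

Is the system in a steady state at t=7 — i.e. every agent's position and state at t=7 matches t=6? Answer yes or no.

t=1: a0@(2,4) a1@(1,0) a2@(1,1) a3@(2,4) a4@(0,0) a5@(2,4) a6@(0,0) | pheromone: 2 0 0 0 0 0 / 1 1 0 0 0 0 / 0 0 0 0 5 0 / 0 0 0 0 0 0
t=2: a0@(2,4) a1@(0,0) a2@(0,0) a3@(2,4) a4@(0,0) a5@(2,4) a6@(0,0) | pheromone: 5 0 0 0 0 0 / 0 0 0 0 0 0 / 0 0 0 0 7 0 / 0 0 0 0 0 0
t=3: a0@(2,4) a1@(0,0) a2@(0,0) a3@(2,4) a4@(0,0) a5@(2,4) a6@(0,0) | pheromone: 8 0 0 0 0 0 / 0 0 0 0 0 0 / 0 0 0 0 9 0 / 0 0 0 0 0 0
t=4: a0@(2,4) a1@(0,0) a2@(0,0) a3@(2,4) a4@(0,0) a5@(2,4) a6@(0,0) | pheromone: 11 0 0 0 0 0 / 0 0 0 0 0 0 / 0 0 0 0 11 0 / 0 0 0 0 0 0
t=5: a0@(2,4) a1@(0,0) a2@(0,0) a3@(2,4) a4@(0,0) a5@(2,4) a6@(0,0) | pheromone: 14 0 0 0 0 0 / 0 0 0 0 0 0 / 0 0 0 0 13 0 / 0 0 0 0 0 0
t=6: a0@(2,4) a1@(0,0) a2@(0,0) a3@(2,4) a4@(0,0) a5@(2,4) a6@(0,0) | pheromone: 17 0 0 0 0 0 / 0 0 0 0 0 0 / 0 0 0 0 15 0 / 0 0 0 0 0 0
t=7: a0@(2,4) a1@(0,0) a2@(0,0) a3@(2,4) a4@(0,0) a5@(2,4) a6@(0,0) | pheromone: 20 0 0 0 0 0 / 0 0 0 0 0 0 / 0 0 0 0 17 0 / 0 0 0 0 0 0

yes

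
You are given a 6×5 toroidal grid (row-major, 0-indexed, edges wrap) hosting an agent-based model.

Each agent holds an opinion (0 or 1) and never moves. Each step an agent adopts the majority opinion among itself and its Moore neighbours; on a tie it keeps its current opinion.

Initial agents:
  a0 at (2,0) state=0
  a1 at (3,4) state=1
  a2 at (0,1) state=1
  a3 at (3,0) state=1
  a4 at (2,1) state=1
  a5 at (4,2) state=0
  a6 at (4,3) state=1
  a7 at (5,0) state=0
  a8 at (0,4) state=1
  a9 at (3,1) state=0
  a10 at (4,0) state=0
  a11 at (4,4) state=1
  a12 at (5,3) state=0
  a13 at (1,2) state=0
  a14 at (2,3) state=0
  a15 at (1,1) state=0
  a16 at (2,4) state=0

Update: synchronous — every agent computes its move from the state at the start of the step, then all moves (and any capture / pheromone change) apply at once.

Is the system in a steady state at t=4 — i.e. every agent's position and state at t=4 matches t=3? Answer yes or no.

yes

t=1: a0@(2,0):0 a1@(3,4):1 a2@(0,1):0 a3@(3,0):1 a4@(2,1):0 a5@(4,2):0 a6@(4,3):1 a7@(5,0):1 a8@(0,4):0 a9@(3,1):0 a10@(4,0):0 a11@(4,4):1 a12@(5,3):1 a13@(1,2):0 a14@(2,3):0 a15@(1,1):0 a16@(2,4):0
t=2: a0@(2,0):0 a1@(3,4):1 a2@(0,1):0 a3@(3,0):0 a4@(2,1):0 a5@(4,2):0 a6@(4,3):1 a7@(5,0):0 a8@(0,4):1 a9@(3,1):0 a10@(4,0):1 a11@(4,4):1 a12@(5,3):1 a13@(1,2):0 a14@(2,3):0 a15@(1,1):0 a16@(2,4):0
t=3: a0@(2,0):0 a1@(3,4):1 a2@(0,1):0 a3@(3,0):0 a4@(2,1):0 a5@(4,2):0 a6@(4,3):1 a7@(5,0):1 a8@(0,4):1 a9@(3,1):0 a10@(4,0):1 a11@(4,4):1 a12@(5,3):1 a13@(1,2):0 a14@(2,3):0 a15@(1,1):0 a16@(2,4):0
t=4: (unchanged — steady state)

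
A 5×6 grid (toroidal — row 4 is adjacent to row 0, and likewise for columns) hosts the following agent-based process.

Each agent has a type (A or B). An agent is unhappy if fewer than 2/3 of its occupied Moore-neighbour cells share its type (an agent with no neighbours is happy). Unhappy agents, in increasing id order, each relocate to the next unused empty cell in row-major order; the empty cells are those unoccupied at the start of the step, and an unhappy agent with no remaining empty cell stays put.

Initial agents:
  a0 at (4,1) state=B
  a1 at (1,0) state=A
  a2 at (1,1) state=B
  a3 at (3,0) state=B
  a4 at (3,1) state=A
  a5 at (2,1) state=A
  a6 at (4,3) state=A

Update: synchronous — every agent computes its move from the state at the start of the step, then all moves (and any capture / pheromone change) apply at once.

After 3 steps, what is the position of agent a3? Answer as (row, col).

(0, 3)

t=1: a0@(0,0):B a1@(0,1):A a2@(0,2):B a3@(0,3):B a4@(0,4):A a5@(0,5):A a6@(4,3):A
t=2: a0@(1,0):B a1@(1,1):A a2@(1,2):B a3@(1,3):B a4@(0,4):A a5@(1,4):A a6@(1,5):A
t=3: a0@(0,0):B a1@(0,1):A a2@(0,2):B a3@(0,3):B a4@(0,4):A a5@(1,4):A a6@(1,5):A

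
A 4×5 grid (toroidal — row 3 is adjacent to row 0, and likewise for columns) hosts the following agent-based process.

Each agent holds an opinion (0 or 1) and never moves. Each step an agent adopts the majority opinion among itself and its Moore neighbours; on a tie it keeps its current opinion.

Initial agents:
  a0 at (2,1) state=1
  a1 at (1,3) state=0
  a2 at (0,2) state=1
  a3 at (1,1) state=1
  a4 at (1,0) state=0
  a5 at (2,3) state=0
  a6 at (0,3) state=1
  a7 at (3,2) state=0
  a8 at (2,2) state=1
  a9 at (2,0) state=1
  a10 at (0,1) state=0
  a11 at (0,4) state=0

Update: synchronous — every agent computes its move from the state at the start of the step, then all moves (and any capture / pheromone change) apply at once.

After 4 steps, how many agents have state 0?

t=1: a0@(2,1):1 a1@(1,3):0 a2@(0,2):1 a3@(1,1):1 a4@(1,0):0 a5@(2,3):0 a6@(0,3):0 a7@(3,2):1 a8@(2,2):1 a9@(2,0):1 a10@(0,1):0 a11@(0,4):0
t=2: a0@(2,1):1 a1@(1,3):0 a2@(0,2):1 a3@(1,1):1 a4@(1,0):0 a5@(2,3):0 a6@(0,3):0 a7@(3,2):1 a8@(2,2):1 a9@(2,0):1 a10@(0,1):1 a11@(0,4):0
t=3: a0@(2,1):1 a1@(1,3):0 a2@(0,2):1 a3@(1,1):1 a4@(1,0):1 a5@(2,3):0 a6@(0,3):0 a7@(3,2):1 a8@(2,2):1 a9@(2,0):1 a10@(0,1):1 a11@(0,4):0
t=4: (unchanged — steady state)

4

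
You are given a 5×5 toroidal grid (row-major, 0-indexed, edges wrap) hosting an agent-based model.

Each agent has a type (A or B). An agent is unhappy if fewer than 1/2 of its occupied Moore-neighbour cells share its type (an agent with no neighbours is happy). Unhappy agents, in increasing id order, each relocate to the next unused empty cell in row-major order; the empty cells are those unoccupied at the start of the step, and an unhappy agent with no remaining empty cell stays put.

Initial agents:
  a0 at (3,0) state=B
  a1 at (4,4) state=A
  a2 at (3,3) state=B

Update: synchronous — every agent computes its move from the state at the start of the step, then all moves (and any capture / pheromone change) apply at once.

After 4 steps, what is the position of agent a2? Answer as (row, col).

(1, 0)

t=1: a0@(0,0):B a1@(0,1):A a2@(0,2):B
t=2: a0@(0,3):B a1@(0,4):A a2@(1,0):B
t=3: a0@(0,0):B a1@(0,1):A a2@(0,2):B
t=4: a0@(0,3):B a1@(0,4):A a2@(1,0):B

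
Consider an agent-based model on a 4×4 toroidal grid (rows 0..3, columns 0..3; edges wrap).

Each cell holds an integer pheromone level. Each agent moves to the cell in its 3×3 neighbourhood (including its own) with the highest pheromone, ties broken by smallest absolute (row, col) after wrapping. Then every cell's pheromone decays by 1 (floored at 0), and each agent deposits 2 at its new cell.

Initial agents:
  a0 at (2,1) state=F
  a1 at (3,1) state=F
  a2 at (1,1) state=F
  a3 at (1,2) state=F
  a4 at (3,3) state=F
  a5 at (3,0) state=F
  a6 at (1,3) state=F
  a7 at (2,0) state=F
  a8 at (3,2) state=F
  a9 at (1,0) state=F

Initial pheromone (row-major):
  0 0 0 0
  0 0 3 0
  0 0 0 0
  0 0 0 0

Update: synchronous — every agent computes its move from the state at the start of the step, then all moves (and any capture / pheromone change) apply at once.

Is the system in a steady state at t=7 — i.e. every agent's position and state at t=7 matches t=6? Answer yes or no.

yes

t=1: a0@(1,2) a1@(0,0) a2@(1,2) a3@(1,2) a4@(0,0) a5@(0,0) a6@(1,2) a7@(1,0) a8@(0,1) a9@(0,0) | pheromone: 8 2 0 0 / 2 0 10 0 / 0 0 0 0 / 0 0 0 0
t=2: a0@(1,2) a1@(0,0) a2@(1,2) a3@(1,2) a4@(0,0) a5@(0,0) a6@(1,2) a7@(0,0) a8@(1,2) a9@(0,0) | pheromone: 17 1 0 0 / 1 0 19 0 / 0 0 0 0 / 0 0 0 0
t=3: a0@(1,2) a1@(0,0) a2@(1,2) a3@(1,2) a4@(0,0) a5@(0,0) a6@(1,2) a7@(0,0) a8@(1,2) a9@(0,0) | pheromone: 26 0 0 0 / 0 0 28 0 / 0 0 0 0 / 0 0 0 0
t=4: a0@(1,2) a1@(0,0) a2@(1,2) a3@(1,2) a4@(0,0) a5@(0,0) a6@(1,2) a7@(0,0) a8@(1,2) a9@(0,0) | pheromone: 35 0 0 0 / 0 0 37 0 / 0 0 0 0 / 0 0 0 0
t=5: a0@(1,2) a1@(0,0) a2@(1,2) a3@(1,2) a4@(0,0) a5@(0,0) a6@(1,2) a7@(0,0) a8@(1,2) a9@(0,0) | pheromone: 44 0 0 0 / 0 0 46 0 / 0 0 0 0 / 0 0 0 0
t=6: a0@(1,2) a1@(0,0) a2@(1,2) a3@(1,2) a4@(0,0) a5@(0,0) a6@(1,2) a7@(0,0) a8@(1,2) a9@(0,0) | pheromone: 53 0 0 0 / 0 0 55 0 / 0 0 0 0 / 0 0 0 0
t=7: a0@(1,2) a1@(0,0) a2@(1,2) a3@(1,2) a4@(0,0) a5@(0,0) a6@(1,2) a7@(0,0) a8@(1,2) a9@(0,0) | pheromone: 62 0 0 0 / 0 0 64 0 / 0 0 0 0 / 0 0 0 0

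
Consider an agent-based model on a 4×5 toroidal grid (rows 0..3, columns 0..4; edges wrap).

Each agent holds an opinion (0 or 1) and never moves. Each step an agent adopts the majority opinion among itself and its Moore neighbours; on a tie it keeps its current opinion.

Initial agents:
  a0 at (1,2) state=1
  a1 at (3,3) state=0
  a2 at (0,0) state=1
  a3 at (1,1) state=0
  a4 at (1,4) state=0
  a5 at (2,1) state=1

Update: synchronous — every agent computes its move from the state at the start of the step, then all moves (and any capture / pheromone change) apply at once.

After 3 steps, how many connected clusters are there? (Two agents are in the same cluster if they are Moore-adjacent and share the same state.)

t=1: a0@(1,2):1 a1@(3,3):0 a2@(0,0):0 a3@(1,1):1 a4@(1,4):0 a5@(2,1):1
t=2: (unchanged — steady state)

3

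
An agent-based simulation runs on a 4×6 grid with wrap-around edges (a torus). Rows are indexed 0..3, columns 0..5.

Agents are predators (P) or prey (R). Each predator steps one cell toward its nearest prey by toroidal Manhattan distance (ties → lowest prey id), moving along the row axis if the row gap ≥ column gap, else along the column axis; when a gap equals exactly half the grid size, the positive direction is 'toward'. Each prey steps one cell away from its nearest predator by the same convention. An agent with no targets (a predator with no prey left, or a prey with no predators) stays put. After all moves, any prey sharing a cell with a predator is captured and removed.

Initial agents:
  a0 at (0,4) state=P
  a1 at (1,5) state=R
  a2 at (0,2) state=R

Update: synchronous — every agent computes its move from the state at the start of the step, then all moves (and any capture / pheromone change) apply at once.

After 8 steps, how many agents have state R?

2

t=1: a0@(1,4):P a1@(2,5):R a2@(0,1):R
t=2: a0@(2,4):P a1@(3,5):R a2@(0,0):R
t=3: a0@(3,4):P a1@(0,5):R a2@(3,0):R
t=4: a0@(0,4):P a1@(1,5):R a2@(3,1):R
t=5: a0@(1,4):P a1@(2,5):R a2@(3,0):R
t=6: a0@(2,4):P a1@(3,5):R a2@(2,0):R
t=7: a0@(3,4):P a1@(0,5):R a2@(2,1):R
t=8: a0@(0,4):P a1@(1,5):R a2@(2,0):R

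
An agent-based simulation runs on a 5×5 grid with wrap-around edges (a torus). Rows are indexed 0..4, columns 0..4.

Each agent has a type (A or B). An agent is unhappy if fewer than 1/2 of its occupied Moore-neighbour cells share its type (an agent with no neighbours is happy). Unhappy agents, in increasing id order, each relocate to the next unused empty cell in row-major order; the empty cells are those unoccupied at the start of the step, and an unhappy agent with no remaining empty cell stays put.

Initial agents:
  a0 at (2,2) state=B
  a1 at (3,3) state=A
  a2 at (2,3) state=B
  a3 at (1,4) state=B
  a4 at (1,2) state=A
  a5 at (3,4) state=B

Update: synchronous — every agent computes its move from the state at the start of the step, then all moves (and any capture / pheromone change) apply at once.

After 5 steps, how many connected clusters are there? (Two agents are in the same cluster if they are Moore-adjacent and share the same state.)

2

t=1: a0@(0,0):B a1@(0,1):A a2@(2,3):B a3@(1,4):B a4@(0,2):A a5@(3,4):B
t=2: (unchanged — steady state)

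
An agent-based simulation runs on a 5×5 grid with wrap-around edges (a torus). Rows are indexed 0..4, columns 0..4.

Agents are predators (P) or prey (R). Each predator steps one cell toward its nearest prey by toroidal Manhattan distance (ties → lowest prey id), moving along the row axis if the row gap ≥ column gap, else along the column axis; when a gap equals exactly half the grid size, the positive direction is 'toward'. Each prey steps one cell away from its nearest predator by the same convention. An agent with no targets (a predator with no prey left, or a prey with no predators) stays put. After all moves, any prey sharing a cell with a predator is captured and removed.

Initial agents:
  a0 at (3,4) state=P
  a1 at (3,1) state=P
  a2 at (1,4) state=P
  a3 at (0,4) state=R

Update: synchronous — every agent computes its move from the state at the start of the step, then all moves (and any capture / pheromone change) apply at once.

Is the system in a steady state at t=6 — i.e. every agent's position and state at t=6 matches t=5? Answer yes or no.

yes

t=1: a0@(4,4):P a1@(4,1):P a2@(0,4):P
t=2: (unchanged — steady state)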